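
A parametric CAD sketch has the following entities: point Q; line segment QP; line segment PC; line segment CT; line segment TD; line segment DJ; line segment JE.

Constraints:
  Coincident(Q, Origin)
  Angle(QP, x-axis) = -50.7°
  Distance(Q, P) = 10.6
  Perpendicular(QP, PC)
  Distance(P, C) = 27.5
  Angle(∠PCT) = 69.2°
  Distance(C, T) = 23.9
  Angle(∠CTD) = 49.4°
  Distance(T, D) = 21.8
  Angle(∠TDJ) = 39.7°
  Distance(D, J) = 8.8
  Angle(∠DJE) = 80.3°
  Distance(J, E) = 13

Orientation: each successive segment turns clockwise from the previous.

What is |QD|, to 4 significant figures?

11.33

∠PCT = 69.2° gives CT at 108.5° from the x-axis; with |CT| = 23.9, T = (-22.15, -2.956). ∠CTD = 49.4° gives TD at -22.10° from the x-axis; with |TD| = 21.8, D = (-1.952, -11.16). Then |QD| = |D − Q| = 11.33.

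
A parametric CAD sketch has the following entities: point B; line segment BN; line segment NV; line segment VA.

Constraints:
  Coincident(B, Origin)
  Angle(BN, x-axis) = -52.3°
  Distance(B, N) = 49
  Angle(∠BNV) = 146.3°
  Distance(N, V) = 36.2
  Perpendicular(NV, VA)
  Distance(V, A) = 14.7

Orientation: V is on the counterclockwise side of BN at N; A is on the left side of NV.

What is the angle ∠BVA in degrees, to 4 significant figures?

70.54°

B is at the origin; BN runs at -52.3° with length 49.0, so N = 49.0·(cos -52.3°, sin -52.3°) = (29.96, -38.77). ∠BNV = 146.3°, so NV runs at -52.3° + (180° − 146.3°) = -18.60° from the x-axis; with |NV| = 36.2, V = N + 36.2·(cos -18.60°, sin -18.60°) = (64.27, -50.32). The perpendicularity gives VA at right angles to NV; with |VA| = 14.7 on the left of NV, A = V + 14.7·(0.3190, 0.9478) = (68.96, -36.38). Then cos ∠BVA = VB·VA / (|VB||VA|), giving 70.54°.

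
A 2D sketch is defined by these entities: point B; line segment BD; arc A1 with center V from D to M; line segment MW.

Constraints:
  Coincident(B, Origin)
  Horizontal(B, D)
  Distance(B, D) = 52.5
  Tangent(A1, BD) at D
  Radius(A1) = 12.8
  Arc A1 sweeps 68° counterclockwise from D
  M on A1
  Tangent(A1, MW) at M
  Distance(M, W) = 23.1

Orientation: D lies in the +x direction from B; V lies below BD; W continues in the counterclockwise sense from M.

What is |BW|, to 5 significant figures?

43.455

On A1, D sits at bearing 90° from V; a 68° counterclockwise sweep puts M at bearing 158°, so M = V + 12.8·(cos 158°, sin 158°) = (40.632, -8.0050). The tangent condition forces VM to be normal to MW, so MW runs along (−sin 158°, cos 158°); with |MW| = 23.1, W = (31.979, -29.423). Then |BW| = |W − B| = 43.455.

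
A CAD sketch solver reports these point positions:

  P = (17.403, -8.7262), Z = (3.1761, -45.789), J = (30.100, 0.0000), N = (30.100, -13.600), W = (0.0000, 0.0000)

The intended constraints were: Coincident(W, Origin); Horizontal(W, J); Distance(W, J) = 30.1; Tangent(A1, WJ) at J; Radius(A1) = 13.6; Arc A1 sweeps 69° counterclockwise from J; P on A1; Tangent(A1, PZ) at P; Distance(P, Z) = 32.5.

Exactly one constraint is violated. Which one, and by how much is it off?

Distance(P, Z) = 32.5 — off by 7.20.

W = (0.00, 0.00) ✓; W.y = 0.00, J.y = 0.00 ✓; |WJ| = 30.10 ✓; ∠(NJ, JW) = 90.00° ✓; |NJ| = 13.60 ✓; bearing(N→P) − bearing(N→J) = 69.00° ✓; |NP| = 13.60 ✓; ∠(NP, PZ) = 90.00° ✓; |PZ| = 39.70 ✗.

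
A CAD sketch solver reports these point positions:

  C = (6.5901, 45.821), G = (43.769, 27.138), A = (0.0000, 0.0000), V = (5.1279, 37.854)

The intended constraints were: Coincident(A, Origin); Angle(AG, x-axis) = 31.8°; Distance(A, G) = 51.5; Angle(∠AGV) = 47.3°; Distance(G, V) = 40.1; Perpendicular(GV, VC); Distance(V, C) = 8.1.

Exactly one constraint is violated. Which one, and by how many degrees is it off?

Perpendicular(GV, VC) — off by 5.10°.

A = (0.00, 0.00) ✓; AG at 31.80° ✓; |AG| = 51.50 ✓; ∠AGV = 47.30° ✓; |GV| = 40.10 ✓; ∠(GV, VC) = 84.90° ✗; |VC| = 8.100 ✓.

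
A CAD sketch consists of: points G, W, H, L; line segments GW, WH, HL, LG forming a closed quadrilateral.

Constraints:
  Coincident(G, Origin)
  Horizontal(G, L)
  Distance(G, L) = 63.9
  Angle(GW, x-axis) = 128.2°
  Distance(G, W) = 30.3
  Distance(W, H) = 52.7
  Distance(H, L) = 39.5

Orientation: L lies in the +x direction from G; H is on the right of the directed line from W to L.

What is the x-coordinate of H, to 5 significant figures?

24.833

G is at the origin; GL is horizontal with |GL| = 63.9 and L in +x, so L = (63.9, 0). GW runs at 128.2° with |GW| = 30.3, so W = (-18.738, 23.811). H is determined by |WH| = 52.7 and |HL| = 39.5 together: it lies at the intersection of circle(W, 52.7) and circle(L, 39.5). With |WL| = 86.000, the foot of the radical line on WL is 50.076 from W and the perpendicular offset is √(52.7² − 50.076²) = 16.423. Taking the right-of-WL solution: H = (24.833, -5.8341).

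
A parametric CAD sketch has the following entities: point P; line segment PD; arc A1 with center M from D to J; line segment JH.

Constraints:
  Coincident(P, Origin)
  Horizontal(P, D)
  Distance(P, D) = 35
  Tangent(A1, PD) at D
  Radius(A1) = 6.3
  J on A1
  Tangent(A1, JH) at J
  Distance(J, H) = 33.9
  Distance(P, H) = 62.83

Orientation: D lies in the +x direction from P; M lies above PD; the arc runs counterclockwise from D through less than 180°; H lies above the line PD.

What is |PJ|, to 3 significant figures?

41.3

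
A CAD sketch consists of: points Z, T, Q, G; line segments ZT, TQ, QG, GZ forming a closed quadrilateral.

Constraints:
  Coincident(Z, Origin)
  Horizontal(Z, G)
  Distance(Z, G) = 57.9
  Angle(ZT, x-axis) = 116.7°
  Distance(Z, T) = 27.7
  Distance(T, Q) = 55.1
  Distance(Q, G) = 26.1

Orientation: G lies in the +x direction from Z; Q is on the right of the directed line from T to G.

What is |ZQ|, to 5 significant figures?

33.414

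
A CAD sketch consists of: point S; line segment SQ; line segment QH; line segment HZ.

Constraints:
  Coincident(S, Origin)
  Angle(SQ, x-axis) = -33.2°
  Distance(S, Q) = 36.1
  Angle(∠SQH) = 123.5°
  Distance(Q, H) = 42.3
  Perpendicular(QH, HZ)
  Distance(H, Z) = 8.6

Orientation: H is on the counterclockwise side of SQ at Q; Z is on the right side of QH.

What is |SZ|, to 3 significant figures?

73.3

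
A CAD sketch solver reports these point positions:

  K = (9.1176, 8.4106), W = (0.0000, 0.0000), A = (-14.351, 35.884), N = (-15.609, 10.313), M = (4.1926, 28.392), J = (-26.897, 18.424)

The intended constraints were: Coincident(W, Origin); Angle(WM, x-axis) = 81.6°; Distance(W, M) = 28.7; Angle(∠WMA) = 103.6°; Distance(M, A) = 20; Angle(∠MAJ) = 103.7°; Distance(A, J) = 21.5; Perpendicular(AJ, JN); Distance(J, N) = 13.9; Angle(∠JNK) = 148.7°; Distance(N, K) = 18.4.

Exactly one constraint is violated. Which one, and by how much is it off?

Distance(N, K) = 18.4 — off by 6.40.

W = (0.00, 0.00) ✓; WM at 81.60° ✓; |WM| = 28.70 ✓; ∠WMA = 103.6° ✓; |MA| = 20.00 ✓; ∠MAJ = 103.7° ✓; |AJ| = 21.50 ✓; ∠(AJ, JN) = 90.00° ✓; |JN| = 13.90 ✓; ∠JNK = 148.7° ✓; |NK| = 24.80 ✗.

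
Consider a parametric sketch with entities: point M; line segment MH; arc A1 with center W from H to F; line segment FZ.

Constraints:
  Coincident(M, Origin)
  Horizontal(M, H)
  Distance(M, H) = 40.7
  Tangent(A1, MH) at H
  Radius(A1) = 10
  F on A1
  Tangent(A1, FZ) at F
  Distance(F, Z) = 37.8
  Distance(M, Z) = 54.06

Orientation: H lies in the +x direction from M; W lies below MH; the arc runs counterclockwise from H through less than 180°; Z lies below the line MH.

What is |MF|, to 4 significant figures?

32.05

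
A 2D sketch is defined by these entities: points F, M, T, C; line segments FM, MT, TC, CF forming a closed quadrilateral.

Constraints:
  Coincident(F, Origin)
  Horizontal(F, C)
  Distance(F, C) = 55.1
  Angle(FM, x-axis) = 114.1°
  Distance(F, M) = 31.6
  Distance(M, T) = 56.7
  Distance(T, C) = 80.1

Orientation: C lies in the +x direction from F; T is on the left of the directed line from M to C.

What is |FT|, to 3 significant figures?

76.5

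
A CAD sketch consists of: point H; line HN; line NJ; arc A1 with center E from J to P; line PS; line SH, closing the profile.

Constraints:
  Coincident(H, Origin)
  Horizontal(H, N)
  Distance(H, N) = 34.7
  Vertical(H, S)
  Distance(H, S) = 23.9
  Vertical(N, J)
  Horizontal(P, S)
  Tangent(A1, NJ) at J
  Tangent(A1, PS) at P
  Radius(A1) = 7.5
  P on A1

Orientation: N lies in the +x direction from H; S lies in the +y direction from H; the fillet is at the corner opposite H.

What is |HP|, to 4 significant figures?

36.21

H is at the origin; H and N share the same y with |HN| = 34.7 and N on the +x side, so N = (34.70, 0.000). HS is vertical with |HS| = 23.9 and S on the +y side, so S = (0.000, 23.90). The virtual corner opposite H is at (34.70, 23.90). Tangency of A1 to NJ means the radius EJ is perpendicular to NJ and A1 meets PS tangentially, so EP is at right angles to PS, with radius 7.5, so the center E sits 7.5 in from both sides at E = (27.20, 16.40). That places the tangent points at J = (34.70, 16.40) on NJ and P = (27.20, 23.90) on PS. Then |HP| = |P − H| = 36.21.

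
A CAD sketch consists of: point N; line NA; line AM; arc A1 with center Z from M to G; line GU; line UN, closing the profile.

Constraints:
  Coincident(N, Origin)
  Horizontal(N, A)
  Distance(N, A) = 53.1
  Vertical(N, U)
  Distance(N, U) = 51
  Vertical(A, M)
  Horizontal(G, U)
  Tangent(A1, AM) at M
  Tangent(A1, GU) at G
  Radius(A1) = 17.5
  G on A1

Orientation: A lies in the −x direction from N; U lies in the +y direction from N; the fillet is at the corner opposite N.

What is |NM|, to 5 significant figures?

62.784

The virtual corner opposite N is at (-53.100, 51.000). A1 meets AM tangentially, so ZM is at right angles to AM and the tangent condition forces ZG to be normal to GU, with radius 17.5, so the center Z sits 17.5 in from both sides at Z = (-35.600, 33.500). That places the tangent points at M = (-53.100, 33.500) on AM and G = (-35.600, 51.000) on GU. Then |NM| = |M − N| = 62.784.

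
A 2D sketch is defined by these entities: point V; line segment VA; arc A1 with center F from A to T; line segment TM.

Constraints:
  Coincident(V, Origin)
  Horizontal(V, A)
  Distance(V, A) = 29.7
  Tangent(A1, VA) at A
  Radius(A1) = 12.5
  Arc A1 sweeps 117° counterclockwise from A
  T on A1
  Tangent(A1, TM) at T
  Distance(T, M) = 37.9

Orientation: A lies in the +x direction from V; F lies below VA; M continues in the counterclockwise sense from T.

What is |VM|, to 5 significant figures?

63.068

V is at the origin; V and A share the same y with |VA| = 29.7 and A on the +x side, so A = (29.700, 0.0000). Tangency of A1 to VA means the radius FA is perpendicular to VA, so F = A + (0, -12.5) = (29.700, -12.500). On A1, A sits at bearing 90° from F; a 117° counterclockwise sweep puts T at bearing 207°, so T = F + 12.5·(cos 207°, sin 207°) = (18.562, -18.175). A1 meets TM tangentially, so FT is at right angles to TM, so TM runs along (−sin 207°, cos 207°); with |TM| = 37.9, M = (35.769, -51.944). Then |VM| = |M − V| = 63.068.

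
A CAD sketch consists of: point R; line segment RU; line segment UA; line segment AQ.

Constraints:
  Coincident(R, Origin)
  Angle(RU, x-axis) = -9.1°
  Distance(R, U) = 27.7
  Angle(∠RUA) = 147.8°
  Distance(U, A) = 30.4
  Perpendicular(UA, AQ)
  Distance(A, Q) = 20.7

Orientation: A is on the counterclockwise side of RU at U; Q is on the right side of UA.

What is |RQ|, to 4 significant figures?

64.47

R is at the origin; RU runs at -9.1° with length 27.7, so U = 27.7·(cos -9.1°, sin -9.1°) = (27.35, -4.381). ∠RUA = 147.8°, so UA runs at -9.1° + (180° − 147.8°) = 23.10° from the x-axis; with |UA| = 30.4, A = U + 30.4·(cos 23.10°, sin 23.10°) = (55.31, 7.546). The perpendicularity gives AQ at right angles to UA; with |AQ| = 20.7 on the right of UA, Q = A + 20.7·(0.3923, -0.9198) = (63.44, -11.49). Then |RQ| = |Q − R| = 64.47.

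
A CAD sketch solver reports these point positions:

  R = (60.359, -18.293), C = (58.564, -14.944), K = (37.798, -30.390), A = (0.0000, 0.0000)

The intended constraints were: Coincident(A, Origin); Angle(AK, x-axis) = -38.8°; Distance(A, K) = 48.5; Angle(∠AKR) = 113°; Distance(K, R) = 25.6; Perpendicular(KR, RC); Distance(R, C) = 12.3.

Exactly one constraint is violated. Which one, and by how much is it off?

Distance(R, C) = 12.3 — off by 8.50.

A = (0.00, 0.00) ✓; AK at -38.80° ✓; |AK| = 48.50 ✓; ∠AKR = 113.0° ✓; |KR| = 25.60 ✓; ∠(KR, RC) = 89.99° ✓; |RC| = 3.800 ✗.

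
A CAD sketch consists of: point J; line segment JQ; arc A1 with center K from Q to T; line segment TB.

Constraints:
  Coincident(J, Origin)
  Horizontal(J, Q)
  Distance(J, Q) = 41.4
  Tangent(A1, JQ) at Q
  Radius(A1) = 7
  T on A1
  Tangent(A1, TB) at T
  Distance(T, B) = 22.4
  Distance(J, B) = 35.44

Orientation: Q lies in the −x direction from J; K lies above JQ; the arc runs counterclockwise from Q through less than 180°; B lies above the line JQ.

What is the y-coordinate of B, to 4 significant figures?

24.42

Checks: ∠(KQ, QJ) = 90.00° ✓; |KT| = 7.000 ✓; ∠(KT, TB) = 90.00° ✓; |TB| = 22.40 ✓; |JB| = 35.44 ✓.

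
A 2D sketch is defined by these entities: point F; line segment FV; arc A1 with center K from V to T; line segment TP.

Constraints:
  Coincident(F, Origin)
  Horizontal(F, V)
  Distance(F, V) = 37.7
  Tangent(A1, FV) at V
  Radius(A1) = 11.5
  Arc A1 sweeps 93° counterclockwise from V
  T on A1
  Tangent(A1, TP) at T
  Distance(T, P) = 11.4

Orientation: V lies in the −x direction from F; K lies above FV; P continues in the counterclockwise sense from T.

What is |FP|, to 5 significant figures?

35.644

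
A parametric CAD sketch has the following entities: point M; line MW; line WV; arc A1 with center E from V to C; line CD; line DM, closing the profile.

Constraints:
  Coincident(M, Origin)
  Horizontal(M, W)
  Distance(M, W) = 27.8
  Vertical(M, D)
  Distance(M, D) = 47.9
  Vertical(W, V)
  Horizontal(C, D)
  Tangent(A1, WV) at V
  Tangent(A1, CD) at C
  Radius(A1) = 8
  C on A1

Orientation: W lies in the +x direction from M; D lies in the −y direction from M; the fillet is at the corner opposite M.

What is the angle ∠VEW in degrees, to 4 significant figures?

78.66°

The virtual corner opposite M is at (27.80, -47.90). Tangency of A1 to WV means the radius EV is perpendicular to WV and since A1 is tangent to CD there, EC ⟂ CD, with radius 8.0, so the center E sits 8.0 in from both sides at E = (19.80, -39.90). That places the tangent points at V = (27.80, -39.90) on WV and C = (19.80, -47.90) on CD. Then cos ∠VEW = EV·EW / (|EV||EW|), giving 78.66°.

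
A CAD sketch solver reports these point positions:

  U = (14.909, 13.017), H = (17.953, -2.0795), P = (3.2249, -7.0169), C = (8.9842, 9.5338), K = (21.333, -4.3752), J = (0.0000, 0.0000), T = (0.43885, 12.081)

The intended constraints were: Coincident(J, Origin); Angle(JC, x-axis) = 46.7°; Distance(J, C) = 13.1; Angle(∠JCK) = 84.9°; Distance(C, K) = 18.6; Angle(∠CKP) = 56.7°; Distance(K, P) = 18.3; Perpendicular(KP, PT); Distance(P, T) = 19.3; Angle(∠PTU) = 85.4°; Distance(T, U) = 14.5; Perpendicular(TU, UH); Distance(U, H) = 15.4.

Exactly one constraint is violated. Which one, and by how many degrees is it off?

Perpendicular(TU, UH) — off by 7.70°.

J = (0.00, 0.00) ✓; JC at 46.70° ✓; |JC| = 13.10 ✓; ∠JCK = 84.90° ✓; |CK| = 18.60 ✓; ∠CKP = 56.70° ✓; |KP| = 18.30 ✓; ∠(KP, PT) = 90.00° ✓; |PT| = 19.30 ✓; ∠PTU = 85.40° ✓; |TU| = 14.50 ✓; ∠(TU, UH) = 82.30° ✗; |UH| = 15.40 ✓.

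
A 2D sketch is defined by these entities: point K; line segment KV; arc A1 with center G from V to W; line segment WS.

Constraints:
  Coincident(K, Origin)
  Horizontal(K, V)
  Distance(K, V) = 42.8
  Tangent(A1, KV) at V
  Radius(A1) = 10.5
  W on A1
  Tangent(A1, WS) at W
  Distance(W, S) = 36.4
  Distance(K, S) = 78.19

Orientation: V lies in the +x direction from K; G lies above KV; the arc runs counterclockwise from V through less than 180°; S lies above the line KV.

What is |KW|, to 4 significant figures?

52.65

Checks: |GW| = 10.50 ✓; ∠(GW, WS) = 90.00° ✓; |WS| = 36.40 ✓; |KS| = 78.19 ✓.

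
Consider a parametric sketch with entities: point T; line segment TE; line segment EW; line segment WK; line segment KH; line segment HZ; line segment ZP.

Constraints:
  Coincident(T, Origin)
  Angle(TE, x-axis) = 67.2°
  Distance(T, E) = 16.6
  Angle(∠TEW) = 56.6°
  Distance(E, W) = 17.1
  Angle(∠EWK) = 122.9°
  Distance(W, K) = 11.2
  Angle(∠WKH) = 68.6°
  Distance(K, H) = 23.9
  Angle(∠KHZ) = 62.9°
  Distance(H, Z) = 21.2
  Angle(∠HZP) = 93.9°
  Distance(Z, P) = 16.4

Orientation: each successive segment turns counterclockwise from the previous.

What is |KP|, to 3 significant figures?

12.4

T is at the origin; TE runs at 67.2° with length 16.6, so E = (6.43, 15.3). ∠TEW = 56.6° gives EW at -169° from the x-axis; with |EW| = 17.1, W = (-10.4, 12.2). ∠EWK = 122.9° gives WK at -112° from the x-axis; with |WK| = 11.2, K = (-14.6, 1.80). ∠WKH = 68.6° gives KH at -0.900° from the x-axis; with |KH| = 23.9, H = (9.27, 1.42). ∠KHZ = 62.9° gives HZ at 116° from the x-axis; with |HZ| = 21.2, Z = (-0.0882, 20.4). ∠HZP = 93.9° gives ZP at -158° from the x-axis; with |ZP| = 16.4, P = (-15.3, 14.2). Then |KP| = |P − K| = 12.4.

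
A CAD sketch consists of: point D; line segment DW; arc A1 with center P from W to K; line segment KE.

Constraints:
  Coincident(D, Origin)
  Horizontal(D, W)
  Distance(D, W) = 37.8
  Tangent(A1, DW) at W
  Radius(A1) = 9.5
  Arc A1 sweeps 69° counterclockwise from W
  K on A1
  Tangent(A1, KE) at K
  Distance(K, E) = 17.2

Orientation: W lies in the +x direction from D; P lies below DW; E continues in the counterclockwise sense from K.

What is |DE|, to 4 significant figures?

31.77

On A1, W sits at bearing 90° from P; a 69° counterclockwise sweep puts K at bearing 159°, so K = P + 9.5·(cos 159°, sin 159°) = (28.93, -6.096). A1 meets KE tangentially, so PK is at right angles to KE, so KE runs along (−sin 159°, cos 159°); with |KE| = 17.2, E = (22.77, -22.15). Then |DE| = |E − D| = 31.77.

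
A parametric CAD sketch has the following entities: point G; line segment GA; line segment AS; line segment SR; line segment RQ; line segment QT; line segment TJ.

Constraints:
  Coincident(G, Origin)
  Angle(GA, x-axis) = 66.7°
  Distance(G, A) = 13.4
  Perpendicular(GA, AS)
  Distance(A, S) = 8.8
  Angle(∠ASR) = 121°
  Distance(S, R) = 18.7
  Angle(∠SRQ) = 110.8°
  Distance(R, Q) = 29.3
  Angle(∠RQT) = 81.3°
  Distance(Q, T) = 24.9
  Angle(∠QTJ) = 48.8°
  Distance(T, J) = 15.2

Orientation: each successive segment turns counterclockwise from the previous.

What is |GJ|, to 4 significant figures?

7.131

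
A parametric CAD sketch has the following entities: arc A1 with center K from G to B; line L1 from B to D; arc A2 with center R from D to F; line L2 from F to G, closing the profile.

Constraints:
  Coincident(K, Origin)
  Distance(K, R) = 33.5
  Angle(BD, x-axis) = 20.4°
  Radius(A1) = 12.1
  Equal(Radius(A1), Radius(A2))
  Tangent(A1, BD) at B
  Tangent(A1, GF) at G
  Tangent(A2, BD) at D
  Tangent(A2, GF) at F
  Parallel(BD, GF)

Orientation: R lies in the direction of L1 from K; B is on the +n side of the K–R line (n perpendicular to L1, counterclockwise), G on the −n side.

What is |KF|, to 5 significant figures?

35.618

The slot axis is L1's direction at 20.4°, so u = (cos 20.4°, sin 20.4°) = (0.93728, 0.34857) and n = (−sin 20.4°, cos 20.4°) = (-0.34857, 0.93728). K is at the origin and R lies 33.5 along u from K, so R = 33.5·u = (31.399, 11.677). Tangency of A1 to both parallel lines with radius 12.1 puts B and G at K ± 12.1·n: B = (-4.2177, 11.341), G = (4.2177, -11.341). Equal radii place D and F the same way about R: D = R + 12.1·n = (27.181, 23.018), F = R − 12.1·n = (35.617, 0.33605). Then |KF| = |F − K| = 35.618.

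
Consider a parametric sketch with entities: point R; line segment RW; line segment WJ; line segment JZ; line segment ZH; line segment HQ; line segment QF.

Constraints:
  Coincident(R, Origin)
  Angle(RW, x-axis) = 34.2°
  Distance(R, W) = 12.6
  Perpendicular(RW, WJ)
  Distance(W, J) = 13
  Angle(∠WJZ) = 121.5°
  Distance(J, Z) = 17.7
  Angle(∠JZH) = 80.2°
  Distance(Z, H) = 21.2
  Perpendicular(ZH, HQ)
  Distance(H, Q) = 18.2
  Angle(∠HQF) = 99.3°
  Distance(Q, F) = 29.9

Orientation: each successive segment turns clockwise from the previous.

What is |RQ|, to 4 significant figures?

7.795

∠JZH = 80.2° gives ZH at 145.9° from the x-axis; with |ZH| = 21.2, H = (-7.110, -7.916). ZH is perpendicular to HQ, so HQ runs at 55.90°; with |HQ| = 18.2, Q = (3.093, 7.155). Then |RQ| = |Q − R| = 7.795.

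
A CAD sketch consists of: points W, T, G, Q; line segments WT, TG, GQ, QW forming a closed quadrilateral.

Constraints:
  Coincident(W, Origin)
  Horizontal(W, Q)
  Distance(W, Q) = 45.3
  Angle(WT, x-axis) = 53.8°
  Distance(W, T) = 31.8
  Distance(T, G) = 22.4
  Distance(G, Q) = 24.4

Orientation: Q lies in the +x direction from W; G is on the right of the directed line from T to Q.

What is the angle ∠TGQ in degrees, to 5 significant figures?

104.01°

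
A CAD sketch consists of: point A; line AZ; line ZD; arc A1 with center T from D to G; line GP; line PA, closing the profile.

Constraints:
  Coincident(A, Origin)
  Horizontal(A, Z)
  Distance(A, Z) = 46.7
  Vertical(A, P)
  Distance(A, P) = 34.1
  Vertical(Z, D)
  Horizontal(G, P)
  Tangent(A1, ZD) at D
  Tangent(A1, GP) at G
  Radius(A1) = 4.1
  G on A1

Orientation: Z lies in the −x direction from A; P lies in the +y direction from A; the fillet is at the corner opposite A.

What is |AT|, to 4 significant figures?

52.10

AP is vertical with |AP| = 34.1 and P on the +y side, so P = (0.000, 34.10). The virtual corner opposite A is at (-46.70, 34.10). Since A1 is tangent to ZD there, TD ⟂ ZD and tangency of A1 to GP means the radius TG is perpendicular to GP, with radius 4.1, so the center T sits 4.1 in from both sides at T = (-42.60, 30.00). Then |AT| = |T − A| = 52.10.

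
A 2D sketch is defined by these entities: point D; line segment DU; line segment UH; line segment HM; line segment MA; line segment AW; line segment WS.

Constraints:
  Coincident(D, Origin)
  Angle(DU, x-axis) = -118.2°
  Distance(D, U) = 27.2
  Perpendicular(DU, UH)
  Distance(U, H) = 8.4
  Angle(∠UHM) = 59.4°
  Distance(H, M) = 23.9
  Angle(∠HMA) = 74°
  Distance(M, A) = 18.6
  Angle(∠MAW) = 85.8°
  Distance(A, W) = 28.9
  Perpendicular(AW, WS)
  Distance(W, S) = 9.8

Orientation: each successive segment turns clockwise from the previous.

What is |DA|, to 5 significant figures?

26.067

D is at the origin; DU runs at -118.2° with length 27.2, so U = (-12.853, -23.971). DU ⟂ UH, so UH runs at 151.80°; with |UH| = 8.4, H = (-20.256, -20.002). ∠UHM = 59.4° gives HM at 31.200° from the x-axis; with |HM| = 23.9, M = (0.18688, -7.6212). ∠HMA = 74.0° gives MA at -74.800° from the x-axis; with |MA| = 18.6, A = (5.0636, -25.570). Then |DA| = |A − D| = 26.067.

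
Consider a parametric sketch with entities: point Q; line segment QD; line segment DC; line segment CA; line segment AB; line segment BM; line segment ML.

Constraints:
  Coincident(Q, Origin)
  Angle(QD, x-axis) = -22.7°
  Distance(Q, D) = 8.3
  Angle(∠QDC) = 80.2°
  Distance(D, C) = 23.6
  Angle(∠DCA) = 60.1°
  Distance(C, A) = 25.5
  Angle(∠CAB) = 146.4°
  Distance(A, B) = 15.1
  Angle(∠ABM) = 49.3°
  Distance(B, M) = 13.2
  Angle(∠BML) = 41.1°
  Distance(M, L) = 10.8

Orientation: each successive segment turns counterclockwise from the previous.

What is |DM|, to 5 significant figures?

16.058

∠CAB = 146.4° gives AB at -129.40° from the x-axis; with |AB| = 15.1, B = (-21.044, 0.67759). ∠ABM = 49.3° gives BM at 1.3000° from the x-axis; with |BM| = 13.2, M = (-7.8478, 0.97706). Then |DM| = |M − D| = 16.058.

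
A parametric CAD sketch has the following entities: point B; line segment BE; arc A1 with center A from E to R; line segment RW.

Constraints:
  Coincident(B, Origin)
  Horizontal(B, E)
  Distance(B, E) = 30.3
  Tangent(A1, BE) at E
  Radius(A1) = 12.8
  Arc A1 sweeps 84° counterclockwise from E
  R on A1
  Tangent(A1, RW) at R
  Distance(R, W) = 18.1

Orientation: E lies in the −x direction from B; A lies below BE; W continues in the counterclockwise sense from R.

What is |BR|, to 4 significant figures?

44.53

B is at the origin; BE is horizontal with |BE| = 30.3 and E on the −x side, so E = (-30.30, 0.000). Since A1 is tangent to BE there, AE ⟂ BE, so A = E + (0, -12.8) = (-30.30, -12.80). On A1, E sits at bearing 90° from A; an 84° counterclockwise sweep puts R at bearing 174°, so R = A + 12.8·(cos 174°, sin 174°) = (-43.03, -11.46). Then |BR| = |R − B| = 44.53.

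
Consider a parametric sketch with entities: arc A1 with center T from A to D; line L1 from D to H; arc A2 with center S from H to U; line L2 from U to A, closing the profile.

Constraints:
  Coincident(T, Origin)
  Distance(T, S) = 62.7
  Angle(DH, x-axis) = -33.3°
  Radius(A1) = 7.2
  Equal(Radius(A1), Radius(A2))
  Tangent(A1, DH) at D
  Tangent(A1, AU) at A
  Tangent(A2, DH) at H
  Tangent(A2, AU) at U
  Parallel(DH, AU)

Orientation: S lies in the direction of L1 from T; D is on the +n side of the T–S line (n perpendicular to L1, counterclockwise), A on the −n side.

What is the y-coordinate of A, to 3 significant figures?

-6.02

The slot axis is L1's direction at -33.3°, so u = (cos -33.3°, sin -33.3°) = (0.836, -0.549) and n = (−sin -33.3°, cos -33.3°) = (0.549, 0.836). T is at the origin and S lies 62.7 along u from T, so S = 62.7·u = (52.4, -34.4). Tangency of A1 to both parallel lines with radius 7.2 puts D and A at T ± 7.2·n: D = (3.95, 6.02), A = (-3.95, -6.02). So A.y = -6.02.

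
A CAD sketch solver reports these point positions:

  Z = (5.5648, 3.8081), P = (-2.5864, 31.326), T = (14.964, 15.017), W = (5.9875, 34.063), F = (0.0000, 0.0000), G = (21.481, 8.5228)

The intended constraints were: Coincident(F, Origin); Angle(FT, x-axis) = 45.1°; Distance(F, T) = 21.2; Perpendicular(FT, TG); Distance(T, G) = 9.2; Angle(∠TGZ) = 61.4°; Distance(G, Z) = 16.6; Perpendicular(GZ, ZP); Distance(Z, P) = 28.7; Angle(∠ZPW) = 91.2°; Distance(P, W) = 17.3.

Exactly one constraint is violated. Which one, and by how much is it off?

Distance(P, W) = 17.3 — off by 8.30.

F = (0.00, 0.00) ✓; FT at 45.10° ✓; |FT| = 21.20 ✓; ∠(FT, TG) = 90.00° ✓; |TG| = 9.200 ✓; ∠TGZ = 61.40° ✓; |GZ| = 16.60 ✓; ∠(GZ, ZP) = 90.00° ✓; |ZP| = 28.70 ✓; ∠ZPW = 91.20° ✓; |PW| = 9.000 ✗.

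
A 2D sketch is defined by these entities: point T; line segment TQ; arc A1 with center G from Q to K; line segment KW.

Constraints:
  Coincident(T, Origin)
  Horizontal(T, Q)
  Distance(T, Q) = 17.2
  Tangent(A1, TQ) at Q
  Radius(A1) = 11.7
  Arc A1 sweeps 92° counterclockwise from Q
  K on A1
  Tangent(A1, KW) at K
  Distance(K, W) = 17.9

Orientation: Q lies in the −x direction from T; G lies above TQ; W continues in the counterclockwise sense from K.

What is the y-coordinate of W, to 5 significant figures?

29.997

T is at the origin; T and Q share the same y with |TQ| = 17.2 and Q on the −x side, so Q = (-17.200, 0.0000). Tangency of A1 to TQ means the radius GQ is perpendicular to TQ, so G = Q + (0, 11.7) = (-17.200, 11.700). On A1, Q sits at bearing -90° from G; a 92° counterclockwise sweep puts K at bearing 2°, so K = G + 11.7·(cos 2°, sin 2°) = (-5.5071, 12.108). Since A1 is tangent to KW there, GK ⟂ KW, so KW runs along (−sin 2°, cos 2°); with |KW| = 17.9, W = (-6.1318, 29.997). So W.y = 29.997.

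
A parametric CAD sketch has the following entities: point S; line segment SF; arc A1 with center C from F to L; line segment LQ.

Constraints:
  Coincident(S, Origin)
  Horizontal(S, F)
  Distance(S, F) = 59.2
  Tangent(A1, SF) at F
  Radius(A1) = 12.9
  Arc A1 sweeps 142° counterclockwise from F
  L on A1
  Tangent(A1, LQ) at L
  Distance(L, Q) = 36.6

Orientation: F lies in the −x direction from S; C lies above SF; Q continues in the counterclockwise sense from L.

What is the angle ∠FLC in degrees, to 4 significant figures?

19.00°

S is at the origin; SF is horizontal with |SF| = 59.2 and F on the −x side, so F = (-59.20, 0.000). Since A1 is tangent to SF there, CF ⟂ SF, so C = F + (0, 12.9) = (-59.20, 12.90). On A1, F sits at bearing -90° from C; a 142° counterclockwise sweep puts L at bearing 52°, so L = C + 12.9·(cos 52°, sin 52°) = (-51.26, 23.07). Then cos ∠FLC = LF·LC / (|LF||LC|), giving 19.00°.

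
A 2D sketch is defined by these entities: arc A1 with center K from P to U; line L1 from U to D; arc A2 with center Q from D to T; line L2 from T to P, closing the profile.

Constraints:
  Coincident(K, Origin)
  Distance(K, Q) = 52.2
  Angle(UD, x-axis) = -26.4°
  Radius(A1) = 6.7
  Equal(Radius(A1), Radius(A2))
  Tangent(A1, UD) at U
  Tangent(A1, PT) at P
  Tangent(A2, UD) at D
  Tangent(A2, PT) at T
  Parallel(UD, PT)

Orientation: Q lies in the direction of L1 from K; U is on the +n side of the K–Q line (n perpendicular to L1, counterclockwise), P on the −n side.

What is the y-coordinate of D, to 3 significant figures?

-17.2

The slot axis is L1's direction at -26.4°, so u = (cos -26.4°, sin -26.4°) = (0.896, -0.445) and n = (−sin -26.4°, cos -26.4°) = (0.445, 0.896). K is at the origin and Q lies 52.2 along u from K, so Q = 52.2·u = (46.8, -23.2). Tangency of A1 to both parallel lines with radius 6.7 puts U and P at K ± 6.7·n: U = (2.98, 6.00), P = (-2.98, -6.00). Equal radii place D and T the same way about Q: D = Q + 6.7·n = (49.7, -17.2), T = Q − 6.7·n = (43.8, -29.2). So D.y = -17.2.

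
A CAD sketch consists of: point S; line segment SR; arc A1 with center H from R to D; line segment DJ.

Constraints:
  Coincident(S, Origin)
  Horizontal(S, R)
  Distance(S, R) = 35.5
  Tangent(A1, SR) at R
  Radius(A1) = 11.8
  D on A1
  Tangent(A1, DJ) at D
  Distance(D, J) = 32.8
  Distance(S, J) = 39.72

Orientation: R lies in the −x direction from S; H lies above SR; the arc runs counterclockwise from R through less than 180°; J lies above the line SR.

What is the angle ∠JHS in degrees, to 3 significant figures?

66.6°

S is at the origin; S and R share the same y with |SR| = 35.5 and R on the −x side, so R = (-35.5, 0.00). The tangent condition forces HR to be normal to SR, so H = R + (0, 11.8) = (-35.5, 11.8). Since HD ⟂ DJ (tangency), |HJ| = √(11.8² + 32.8²) = 34.9 regardless of where D sits on A1. So J lies on both circle(S, 39.72) and circle(H, 34.9); the above-SR intersection is J = (-12.3, 37.8). D is the foot of the tangent from J: D = (-24.6, 7.37).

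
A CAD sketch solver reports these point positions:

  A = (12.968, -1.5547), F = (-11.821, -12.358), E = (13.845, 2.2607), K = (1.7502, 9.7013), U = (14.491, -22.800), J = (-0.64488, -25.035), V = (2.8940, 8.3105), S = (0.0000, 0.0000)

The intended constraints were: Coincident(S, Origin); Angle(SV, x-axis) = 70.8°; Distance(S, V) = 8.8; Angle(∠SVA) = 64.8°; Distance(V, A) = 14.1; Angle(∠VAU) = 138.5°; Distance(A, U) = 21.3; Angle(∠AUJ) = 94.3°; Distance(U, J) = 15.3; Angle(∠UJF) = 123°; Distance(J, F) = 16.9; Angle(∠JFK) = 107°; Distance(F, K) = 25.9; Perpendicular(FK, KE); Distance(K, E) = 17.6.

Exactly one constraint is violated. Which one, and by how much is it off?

Distance(K, E) = 17.6 — off by 3.40.

S = (0.00, 0.00) ✓; SV at 70.80° ✓; |SV| = 8.800 ✓; ∠SVA = 64.80° ✓; |VA| = 14.10 ✓; ∠VAU = 138.5° ✓; |AU| = 21.30 ✓; ∠AUJ = 94.30° ✓; |UJ| = 15.30 ✓; ∠UJF = 123.0° ✓; |JF| = 16.90 ✓; ∠JFK = 107.0° ✓; |FK| = 25.90 ✓; ∠(FK, KE) = 90.00° ✓; |KE| = 14.20 ✗.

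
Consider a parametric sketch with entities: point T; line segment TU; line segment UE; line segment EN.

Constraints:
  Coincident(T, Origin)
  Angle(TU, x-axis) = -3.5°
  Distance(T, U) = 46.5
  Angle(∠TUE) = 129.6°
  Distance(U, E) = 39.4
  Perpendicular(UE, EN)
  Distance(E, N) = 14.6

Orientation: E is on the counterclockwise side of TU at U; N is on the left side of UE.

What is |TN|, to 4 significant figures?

72.23

T is at the origin; TU runs at -3.5° with length 46.5, so U = 46.5·(cos -3.5°, sin -3.5°) = (46.41, -2.839). ∠TUE = 129.6°, so UE runs at -3.5° + (180° − 129.6°) = 46.90° from the x-axis; with |UE| = 39.4, E = U + 39.4·(cos 46.90°, sin 46.90°) = (73.33, 25.93). UE is perpendicular to EN; with |EN| = 14.6 on the left of UE, N = E + 14.6·(-0.7302, 0.6833) = (62.67, 35.91). Then |TN| = |N − T| = 72.23.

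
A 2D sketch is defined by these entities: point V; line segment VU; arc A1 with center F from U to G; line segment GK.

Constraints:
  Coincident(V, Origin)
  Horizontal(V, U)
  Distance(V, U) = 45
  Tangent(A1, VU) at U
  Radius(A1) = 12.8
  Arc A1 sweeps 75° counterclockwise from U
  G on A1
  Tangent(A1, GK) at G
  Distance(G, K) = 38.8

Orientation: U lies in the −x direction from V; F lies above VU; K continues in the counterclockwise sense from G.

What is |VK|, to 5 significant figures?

52.117

V is at the origin; VU is horizontal with |VU| = 45.0 and U on the −x side, so U = (-45.000, 0.0000). Since A1 is tangent to VU there, FU ⟂ VU, so F = U + (0, 12.8) = (-45.000, 12.800). On A1, U sits at bearing -90° from F; a 75° counterclockwise sweep puts G at bearing -15°, so G = F + 12.8·(cos -15°, sin -15°) = (-32.636, 9.4871). The tangent condition forces FG to be normal to GK, so GK runs along (−sin -15°, cos -15°); with |GK| = 38.8, K = (-22.594, 46.965). Then |VK| = |K − V| = 52.117.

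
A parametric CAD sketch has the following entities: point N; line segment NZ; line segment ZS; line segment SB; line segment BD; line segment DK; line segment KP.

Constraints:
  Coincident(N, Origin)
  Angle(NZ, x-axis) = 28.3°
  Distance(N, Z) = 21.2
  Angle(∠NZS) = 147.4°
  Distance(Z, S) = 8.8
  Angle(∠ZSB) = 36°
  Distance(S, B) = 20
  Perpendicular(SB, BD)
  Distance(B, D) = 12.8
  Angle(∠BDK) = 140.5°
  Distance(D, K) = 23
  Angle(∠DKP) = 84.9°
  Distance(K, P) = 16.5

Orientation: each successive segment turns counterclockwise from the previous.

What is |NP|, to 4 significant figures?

36.86

N is at the origin; NZ runs at 28.3° with length 21.2, so Z = (18.67, 10.05). ∠NZS = 147.4° gives ZS at 60.90° from the x-axis; with |ZS| = 8.8, S = (22.95, 17.74). ∠ZSB = 36.0° gives SB at -155.1° from the x-axis; with |SB| = 20.0, B = (4.805, 9.319). SB ⟂ BD, so BD runs at -65.10°; with |BD| = 12.8, D = (10.19, -2.291). ∠BDK = 140.5° gives DK at -25.60° from the x-axis; with |DK| = 23.0, K = (30.94, -12.23). ∠DKP = 84.9° gives KP at 69.50° from the x-axis; with |KP| = 16.5, P = (36.71, 3.226). Then |NP| = |P − N| = 36.86.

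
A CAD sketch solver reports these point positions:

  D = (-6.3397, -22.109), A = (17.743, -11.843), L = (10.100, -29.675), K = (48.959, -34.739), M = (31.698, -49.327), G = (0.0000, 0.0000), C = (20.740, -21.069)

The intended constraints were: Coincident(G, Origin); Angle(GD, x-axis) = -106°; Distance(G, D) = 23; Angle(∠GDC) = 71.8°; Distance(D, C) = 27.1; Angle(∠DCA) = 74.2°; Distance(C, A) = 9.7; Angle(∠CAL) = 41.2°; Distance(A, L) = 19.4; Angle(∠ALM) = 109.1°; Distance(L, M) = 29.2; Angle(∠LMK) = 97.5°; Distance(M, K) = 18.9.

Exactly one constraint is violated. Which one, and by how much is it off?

Distance(M, K) = 18.9 — off by 3.70.

G = (0.00, 0.00) ✓; GD at -106.0° ✓; |GD| = 23.00 ✓; ∠GDC = 71.80° ✓; |DC| = 27.10 ✓; ∠DCA = 74.20° ✓; |CA| = 9.701 ✓; ∠CAL = 41.20° ✓; |AL| = 19.40 ✓; ∠ALM = 109.1° ✓; |LM| = 29.20 ✓; ∠LMK = 97.50° ✓; |MK| = 22.60 ✗.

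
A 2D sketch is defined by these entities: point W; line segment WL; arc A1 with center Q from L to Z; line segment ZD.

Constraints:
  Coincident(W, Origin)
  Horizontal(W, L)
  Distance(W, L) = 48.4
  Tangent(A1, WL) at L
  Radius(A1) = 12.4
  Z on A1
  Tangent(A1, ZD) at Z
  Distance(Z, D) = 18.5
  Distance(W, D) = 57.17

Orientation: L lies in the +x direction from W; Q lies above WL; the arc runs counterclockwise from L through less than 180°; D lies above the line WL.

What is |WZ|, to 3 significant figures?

61.3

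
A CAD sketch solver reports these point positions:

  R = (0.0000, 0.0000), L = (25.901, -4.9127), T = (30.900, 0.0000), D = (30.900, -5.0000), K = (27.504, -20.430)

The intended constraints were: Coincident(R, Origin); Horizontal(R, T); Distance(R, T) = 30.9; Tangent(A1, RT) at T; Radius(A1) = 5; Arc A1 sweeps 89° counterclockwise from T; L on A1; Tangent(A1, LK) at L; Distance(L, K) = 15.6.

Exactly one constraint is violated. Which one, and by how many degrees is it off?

Tangent(A1, LK) at L — off by 6.90°.

R = (0.00, 0.00) ✓; R.y = 0.00, T.y = 0.00 ✓; |RT| = 30.90 ✓; ∠(DT, TR) = 90.00° ✓; |DT| = 5.000 ✓; bearing(D→L) − bearing(D→T) = 89.00° ✓; |DL| = 5.000 ✓; ∠(DL, LK) = 83.10° ✗; |LK| = 15.60 ✓.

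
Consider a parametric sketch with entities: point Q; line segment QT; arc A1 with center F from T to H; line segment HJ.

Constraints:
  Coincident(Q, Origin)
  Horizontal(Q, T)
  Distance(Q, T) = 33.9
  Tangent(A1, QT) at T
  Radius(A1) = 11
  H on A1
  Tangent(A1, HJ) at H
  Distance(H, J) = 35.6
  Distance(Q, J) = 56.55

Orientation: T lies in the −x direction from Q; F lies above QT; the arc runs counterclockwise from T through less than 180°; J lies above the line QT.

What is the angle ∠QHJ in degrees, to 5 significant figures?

130.43°

Checks: Q.y = 0.00, T.y = 0.00 ✓; |FH| = 11.00 ✓; ∠(FH, HJ) = 90.00° ✓; |HJ| = 35.60 ✓; |QJ| = 56.55 ✓.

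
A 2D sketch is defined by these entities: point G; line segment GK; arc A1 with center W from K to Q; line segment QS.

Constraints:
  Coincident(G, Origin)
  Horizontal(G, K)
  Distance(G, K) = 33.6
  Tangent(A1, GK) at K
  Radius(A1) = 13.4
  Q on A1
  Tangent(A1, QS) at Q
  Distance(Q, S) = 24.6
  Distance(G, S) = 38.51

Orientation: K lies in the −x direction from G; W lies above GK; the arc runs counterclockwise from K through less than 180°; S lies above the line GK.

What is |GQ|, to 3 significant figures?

23.2

Checks: |WQ| = 13.40 ✓; ∠(WQ, QS) = 90.00° ✓; |QS| = 24.60 ✓; |GS| = 38.51 ✓.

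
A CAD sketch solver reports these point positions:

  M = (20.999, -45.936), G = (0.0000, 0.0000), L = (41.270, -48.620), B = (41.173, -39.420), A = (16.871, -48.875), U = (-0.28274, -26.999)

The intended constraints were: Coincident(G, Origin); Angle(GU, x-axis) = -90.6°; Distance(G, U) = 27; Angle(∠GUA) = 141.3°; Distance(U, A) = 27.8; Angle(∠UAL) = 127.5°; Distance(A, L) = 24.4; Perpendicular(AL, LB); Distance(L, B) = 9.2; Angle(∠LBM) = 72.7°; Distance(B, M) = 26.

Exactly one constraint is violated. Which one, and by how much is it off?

Distance(B, M) = 26 — off by 4.80.

G = (0.00, 0.00) ✓; GU at -90.60° ✓; |GU| = 27.00 ✓; ∠GUA = 141.3° ✓; |UA| = 27.80 ✓; ∠UAL = 127.5° ✓; |AL| = 24.40 ✓; ∠(AL, LB) = 90.01° ✓; |LB| = 9.201 ✓; ∠LBM = 72.70° ✓; |BM| = 21.20 ✗.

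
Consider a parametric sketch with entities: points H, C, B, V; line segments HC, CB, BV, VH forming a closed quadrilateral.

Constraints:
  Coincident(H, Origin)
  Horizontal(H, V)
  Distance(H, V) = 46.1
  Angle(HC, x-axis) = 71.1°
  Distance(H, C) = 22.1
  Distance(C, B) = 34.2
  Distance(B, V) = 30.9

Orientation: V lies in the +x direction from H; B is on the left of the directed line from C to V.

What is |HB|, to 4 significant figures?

50.22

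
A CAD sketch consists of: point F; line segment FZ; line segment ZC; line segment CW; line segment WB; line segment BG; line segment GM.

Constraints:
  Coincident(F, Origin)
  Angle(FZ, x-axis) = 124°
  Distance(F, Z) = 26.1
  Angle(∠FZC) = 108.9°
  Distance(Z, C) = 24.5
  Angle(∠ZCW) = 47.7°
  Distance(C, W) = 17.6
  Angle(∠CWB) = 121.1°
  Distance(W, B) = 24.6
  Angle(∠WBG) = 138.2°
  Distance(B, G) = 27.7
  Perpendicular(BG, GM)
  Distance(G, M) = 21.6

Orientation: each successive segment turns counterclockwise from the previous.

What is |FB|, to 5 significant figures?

16.729

F is at the origin; FZ runs at 124.0° with length 26.1, so Z = (-14.595, 21.638). ∠FZC = 108.9° gives ZC at -164.90° from the x-axis; with |ZC| = 24.5, C = (-38.249, 15.256). ∠ZCW = 47.7° gives CW at -32.600° from the x-axis; with |CW| = 17.6, W = (-23.422, 5.7732). ∠CWB = 121.1° gives WB at 26.300° from the x-axis; with |WB| = 24.6, B = (-1.3683, 16.673). Then |FB| = |B − F| = 16.729.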